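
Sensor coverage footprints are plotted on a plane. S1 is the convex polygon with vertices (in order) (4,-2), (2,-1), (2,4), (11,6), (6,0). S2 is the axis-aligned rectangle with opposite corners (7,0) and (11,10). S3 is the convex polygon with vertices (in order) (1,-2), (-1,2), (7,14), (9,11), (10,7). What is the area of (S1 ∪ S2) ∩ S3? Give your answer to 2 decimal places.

27.65

The region (S1 ∪ S2) ∩ S3 is the polygon with vertices (2,4), (7,5.111), (7,10), (9.25,10), (10,7), (2,-1).
By the shoelace formula its area is 27.65.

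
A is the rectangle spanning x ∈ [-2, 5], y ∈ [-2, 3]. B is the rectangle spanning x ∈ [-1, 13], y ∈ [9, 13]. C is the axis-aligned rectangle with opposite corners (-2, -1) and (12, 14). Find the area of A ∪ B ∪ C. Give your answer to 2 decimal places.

By inclusion–exclusion:
Individual areas: |A| = 35, |B| = 56, |C| = 210.
|A∩B| = 0 (no overlap).
|A∩C|: x∈[-2,5], y∈[-1,3] → 7·4 = 28.
|B∩C|: x∈[-1,12], y∈[9,13] → 13·4 = 52.
|A∩B∩C| = 0.
|A ∪ B ∪ C| = 301 − 80 + 0 = 221.00.

221.00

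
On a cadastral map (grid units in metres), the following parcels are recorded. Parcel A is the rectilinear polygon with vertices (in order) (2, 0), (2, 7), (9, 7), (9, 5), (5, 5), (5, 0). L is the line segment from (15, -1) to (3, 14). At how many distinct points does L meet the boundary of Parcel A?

The segment meets the boundary at (8.6,7), (9,6.5).

2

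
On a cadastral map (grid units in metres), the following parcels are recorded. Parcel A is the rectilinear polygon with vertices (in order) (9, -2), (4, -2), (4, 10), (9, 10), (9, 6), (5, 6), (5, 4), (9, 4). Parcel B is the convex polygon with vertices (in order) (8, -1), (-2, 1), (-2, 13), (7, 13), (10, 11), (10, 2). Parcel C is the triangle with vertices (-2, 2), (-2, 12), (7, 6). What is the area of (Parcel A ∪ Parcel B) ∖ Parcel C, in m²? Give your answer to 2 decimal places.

114.35

|Parcel A ∪ Parcel B| = 159.35.
|(Parcel A ∪ Parcel B) ∩ Parcel C| = 45.
|(Parcel A ∪ Parcel B) ∖ Parcel C| = 159.35 − 45 = 114.35.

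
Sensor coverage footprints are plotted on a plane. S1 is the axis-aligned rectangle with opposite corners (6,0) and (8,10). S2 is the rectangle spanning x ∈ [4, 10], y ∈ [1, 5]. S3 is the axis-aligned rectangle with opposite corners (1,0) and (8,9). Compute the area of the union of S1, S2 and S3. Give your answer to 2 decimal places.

By inclusion–exclusion:
Individual areas: |S1| = 20, |S2| = 24, |S3| = 63.
|S1∩S2|: x∈[6,8], y∈[1,5] → 2·4 = 8.
|S1∩S3|: x∈[6,8], y∈[0,9] → 2·9 = 18.
|S2∩S3|: x∈[4,8], y∈[1,5] → 4·4 = 16.
|S1∩S2∩S3| = 8.
|S1 ∪ S2 ∪ S3| = 107 − 42 + 8 = 73.00.

73.00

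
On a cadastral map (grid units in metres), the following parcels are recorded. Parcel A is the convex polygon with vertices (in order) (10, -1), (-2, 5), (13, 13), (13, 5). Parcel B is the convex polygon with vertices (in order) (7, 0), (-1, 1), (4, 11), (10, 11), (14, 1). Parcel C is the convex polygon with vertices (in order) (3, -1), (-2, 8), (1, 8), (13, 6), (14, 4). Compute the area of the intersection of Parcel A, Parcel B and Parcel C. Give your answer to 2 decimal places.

The intersection is the polygon with vertices (2.091,7.182), (3,7.667), (11.929,6.179), (12.667,4.333), (12.059,3.118), (6.667,0.667), (0.4,3.8).
By the shoelace formula its area is 55.26.

55.26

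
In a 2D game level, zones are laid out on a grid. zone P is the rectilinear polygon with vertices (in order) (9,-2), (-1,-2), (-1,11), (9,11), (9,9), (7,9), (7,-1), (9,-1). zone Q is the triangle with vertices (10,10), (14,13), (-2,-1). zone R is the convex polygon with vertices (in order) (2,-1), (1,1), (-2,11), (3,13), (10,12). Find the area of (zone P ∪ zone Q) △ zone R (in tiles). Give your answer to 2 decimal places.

|zone P ∪ zone Q| = 112.3295.
|(zone P ∪ zone Q) ∩ zone R| = 67.4501.
|(zone P ∪ zone Q) △ zone R| = 112.3295 + 85.5 − 134.9003 = 62.93.

62.93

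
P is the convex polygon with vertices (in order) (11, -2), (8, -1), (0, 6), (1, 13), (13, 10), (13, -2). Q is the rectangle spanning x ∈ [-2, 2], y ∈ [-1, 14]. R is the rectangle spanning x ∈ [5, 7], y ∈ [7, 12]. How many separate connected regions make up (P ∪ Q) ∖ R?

(P ∪ Q) ∖ R is a single connected region.

1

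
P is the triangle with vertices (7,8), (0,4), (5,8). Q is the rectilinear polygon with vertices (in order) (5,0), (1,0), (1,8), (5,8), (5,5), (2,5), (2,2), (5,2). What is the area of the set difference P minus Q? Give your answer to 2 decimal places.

1.26

|P| = 4, |P∩Q| = 2.7429.
|P ∖ Q| = |P| − |P∩Q| = 4 − 2.7429 = 1.26.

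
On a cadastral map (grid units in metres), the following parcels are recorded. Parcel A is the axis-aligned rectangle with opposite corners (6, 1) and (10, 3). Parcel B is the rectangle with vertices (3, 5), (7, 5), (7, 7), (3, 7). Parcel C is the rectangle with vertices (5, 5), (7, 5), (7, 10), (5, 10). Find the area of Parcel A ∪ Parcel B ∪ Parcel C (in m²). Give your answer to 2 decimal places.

22.00

By inclusion–exclusion:
Individual areas: |Parcel A| = 8, |Parcel B| = 8, |Parcel C| = 10.
|Parcel A∩Parcel B| = 0 (no overlap).
|Parcel A∩Parcel C| = 0 (no overlap).
|Parcel B∩Parcel C|: x∈[5,7], y∈[5,7] → 2·2 = 4.
|Parcel A∩Parcel B∩Parcel C| = 0.
|Parcel A ∪ Parcel B ∪ Parcel C| = 26 − 4 + 0 = 22.00.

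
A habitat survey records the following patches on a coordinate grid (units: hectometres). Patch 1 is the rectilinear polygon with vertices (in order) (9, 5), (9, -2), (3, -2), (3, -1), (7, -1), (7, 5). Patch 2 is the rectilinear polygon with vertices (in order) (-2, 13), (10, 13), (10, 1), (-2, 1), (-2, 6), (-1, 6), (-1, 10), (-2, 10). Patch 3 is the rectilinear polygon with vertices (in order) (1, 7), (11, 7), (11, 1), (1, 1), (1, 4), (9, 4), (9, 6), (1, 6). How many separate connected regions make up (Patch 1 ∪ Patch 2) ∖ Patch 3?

(Patch 1 ∪ Patch 2) ∖ Patch 3 splits into 2 disjoint pieces (area 10, area 102).

2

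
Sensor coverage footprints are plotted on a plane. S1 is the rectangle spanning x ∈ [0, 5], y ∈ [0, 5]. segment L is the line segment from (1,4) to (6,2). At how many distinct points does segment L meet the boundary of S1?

1

The segment meets the boundary at (5,2.4).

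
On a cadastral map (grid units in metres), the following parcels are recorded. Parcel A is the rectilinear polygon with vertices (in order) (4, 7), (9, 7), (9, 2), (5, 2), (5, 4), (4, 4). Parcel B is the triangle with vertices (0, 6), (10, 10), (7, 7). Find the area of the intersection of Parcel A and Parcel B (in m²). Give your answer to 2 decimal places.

0.64

The intersection is the polygon with vertices (7,7), (4,6.571), (4,7).
By the shoelace formula its area is 0.64.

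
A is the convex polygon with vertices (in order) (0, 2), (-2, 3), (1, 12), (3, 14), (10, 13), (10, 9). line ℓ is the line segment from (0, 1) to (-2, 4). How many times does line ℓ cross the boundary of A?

2

The segment meets the boundary at (-1.778,3.667), (-1,2.5).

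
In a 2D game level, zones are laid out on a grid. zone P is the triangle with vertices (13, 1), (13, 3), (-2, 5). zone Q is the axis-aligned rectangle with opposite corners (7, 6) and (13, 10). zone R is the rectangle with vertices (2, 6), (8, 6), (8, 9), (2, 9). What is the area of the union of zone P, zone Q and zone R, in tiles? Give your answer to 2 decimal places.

By inclusion–exclusion:
Individual areas: |zone P| = 15, |zone Q| = 24, |zone R| = 18.
|zone P∩zone Q| = 0.
|zone P∩zone R| = 0.
|zone Q∩zone R|: x∈[7,8], y∈[6,9] → 1·3 = 3.
|zone P∩zone Q∩zone R| = 0.
|zone P ∪ zone Q ∪ zone R| = 57 − 3 + 0 = 54.00.

54.00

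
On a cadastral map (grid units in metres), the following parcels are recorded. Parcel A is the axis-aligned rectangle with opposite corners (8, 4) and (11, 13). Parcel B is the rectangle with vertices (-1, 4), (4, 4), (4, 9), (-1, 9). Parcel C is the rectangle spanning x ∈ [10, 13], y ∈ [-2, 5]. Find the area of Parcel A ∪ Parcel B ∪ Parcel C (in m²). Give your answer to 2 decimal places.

72.00

By inclusion–exclusion:
Individual areas: |Parcel A| = 27, |Parcel B| = 25, |Parcel C| = 21.
|Parcel A∩Parcel B| = 0 (no overlap).
|Parcel A∩Parcel C|: x∈[10,11], y∈[4,5] → 1·1 = 1.
|Parcel B∩Parcel C| = 0 (no overlap).
|Parcel A∩Parcel B∩Parcel C| = 0.
|Parcel A ∪ Parcel B ∪ Parcel C| = 73 − 1 + 0 = 72.00.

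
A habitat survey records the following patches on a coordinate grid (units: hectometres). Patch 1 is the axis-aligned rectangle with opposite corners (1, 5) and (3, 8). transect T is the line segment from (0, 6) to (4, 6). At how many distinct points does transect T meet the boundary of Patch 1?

2

The segment meets the boundary at (3,6), (1,6).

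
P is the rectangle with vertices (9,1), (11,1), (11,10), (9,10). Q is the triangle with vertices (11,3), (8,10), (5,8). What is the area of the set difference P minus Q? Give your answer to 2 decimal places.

15.00

|P| = 18, |P∩Q| = 3.
|P ∖ Q| = |P| − |P∩Q| = 18 − 3 = 15.00.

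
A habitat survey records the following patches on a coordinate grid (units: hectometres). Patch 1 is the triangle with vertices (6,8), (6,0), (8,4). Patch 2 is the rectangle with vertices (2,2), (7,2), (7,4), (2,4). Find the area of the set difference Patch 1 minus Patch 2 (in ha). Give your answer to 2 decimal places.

6.00

|Patch 1| = 8, |Patch 1∩Patch 2| = 2.
|Patch 1 ∖ Patch 2| = |Patch 1| − |Patch 1∩Patch 2| = 8 − 2 = 6.00.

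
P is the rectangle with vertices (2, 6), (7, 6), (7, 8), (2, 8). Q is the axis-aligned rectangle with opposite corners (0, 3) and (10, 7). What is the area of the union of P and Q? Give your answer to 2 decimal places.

By inclusion–exclusion:
Individual areas: |P| = 10, |Q| = 40.
|P∩Q|: x∈[2,7], y∈[6,7] → 5·1 = 5.
|P ∪ Q| = 50 − 5 = 45.00.

45.00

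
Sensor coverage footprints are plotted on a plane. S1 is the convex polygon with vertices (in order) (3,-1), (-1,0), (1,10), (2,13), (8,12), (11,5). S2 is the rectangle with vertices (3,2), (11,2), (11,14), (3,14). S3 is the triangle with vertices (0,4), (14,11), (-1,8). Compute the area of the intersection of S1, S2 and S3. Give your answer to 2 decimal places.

The intersection is the polygon with vertices (9.412,8.706), (3,5.5), (3,8.8), (8.868,9.974).
By the shoelace formula its area is 14.62.

14.62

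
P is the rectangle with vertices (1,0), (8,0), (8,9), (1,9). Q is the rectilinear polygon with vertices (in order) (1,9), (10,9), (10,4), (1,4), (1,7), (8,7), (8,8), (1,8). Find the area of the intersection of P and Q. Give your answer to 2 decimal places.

28.00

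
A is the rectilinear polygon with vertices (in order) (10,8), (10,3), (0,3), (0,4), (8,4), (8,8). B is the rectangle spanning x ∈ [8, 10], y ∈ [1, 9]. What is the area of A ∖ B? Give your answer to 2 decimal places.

|A| = 18, |A∩B| = 10.
|A ∖ B| = |A| − |A∩B| = 18 − 10 = 8.00.

8.00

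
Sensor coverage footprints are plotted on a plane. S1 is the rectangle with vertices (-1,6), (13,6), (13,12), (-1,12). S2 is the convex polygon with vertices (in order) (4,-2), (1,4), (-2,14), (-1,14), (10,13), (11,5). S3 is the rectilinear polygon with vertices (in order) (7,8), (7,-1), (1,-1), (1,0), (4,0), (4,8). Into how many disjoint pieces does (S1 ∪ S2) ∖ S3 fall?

(S1 ∪ S2) ∖ S3 splits into 2 disjoint pieces (area 122.7667, area 0.75).

2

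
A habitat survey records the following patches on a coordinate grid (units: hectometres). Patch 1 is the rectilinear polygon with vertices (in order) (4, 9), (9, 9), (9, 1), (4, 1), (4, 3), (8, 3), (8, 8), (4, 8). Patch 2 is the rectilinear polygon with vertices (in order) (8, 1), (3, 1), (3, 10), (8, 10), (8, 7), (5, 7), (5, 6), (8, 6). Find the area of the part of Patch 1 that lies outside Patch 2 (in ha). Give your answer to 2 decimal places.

|Patch 1| = 20, |Patch 1∩Patch 2| = 12.
|Patch 1 ∖ Patch 2| = |Patch 1| − |Patch 1∩Patch 2| = 20 − 12 = 8.00.

8.00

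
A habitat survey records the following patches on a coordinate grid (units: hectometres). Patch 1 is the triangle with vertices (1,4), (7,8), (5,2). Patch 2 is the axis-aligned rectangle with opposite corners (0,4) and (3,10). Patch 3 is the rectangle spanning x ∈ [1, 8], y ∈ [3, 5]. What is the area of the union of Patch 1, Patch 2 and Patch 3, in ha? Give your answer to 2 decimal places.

By inclusion–exclusion:
Individual areas: |Patch 1| = 14, |Patch 2| = 18, |Patch 3| = 14.
|Patch 1∩Patch 2| = 1.3333.
|Patch 1∩Patch 3| = 7.5833.
|Patch 2∩Patch 3|: x∈[1,3], y∈[4,5] → 2·1 = 2.
|Patch 1∩Patch 2∩Patch 3| = 1.25.
|Patch 1 ∪ Patch 2 ∪ Patch 3| = 46 − 10.9167 + 1.25 = 36.33.

36.33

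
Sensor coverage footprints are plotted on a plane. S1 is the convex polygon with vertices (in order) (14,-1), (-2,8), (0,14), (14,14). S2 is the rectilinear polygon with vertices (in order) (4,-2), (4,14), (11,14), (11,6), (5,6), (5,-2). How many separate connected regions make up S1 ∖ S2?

2

S1 ∖ S2 splits into 2 disjoint pieces (area 64.2188, area 40.125).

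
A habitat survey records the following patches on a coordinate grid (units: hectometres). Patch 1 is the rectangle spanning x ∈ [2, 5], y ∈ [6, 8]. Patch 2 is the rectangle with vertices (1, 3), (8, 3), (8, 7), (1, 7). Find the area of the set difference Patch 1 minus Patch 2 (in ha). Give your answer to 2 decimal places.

|Patch 1∩Patch 2|: x∈[2,5], y∈[6,7] → 3·1 = 3.
|Patch 1| = 6.
|Patch 1 ∖ Patch 2| = |Patch 1| − |Patch 1∩Patch 2| = 6 − 3 = 3.00.

3.00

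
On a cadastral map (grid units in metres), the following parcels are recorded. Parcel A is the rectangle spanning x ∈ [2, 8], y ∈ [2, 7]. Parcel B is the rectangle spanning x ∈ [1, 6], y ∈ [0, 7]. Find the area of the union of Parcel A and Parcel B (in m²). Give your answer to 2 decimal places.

45.00

By inclusion–exclusion:
Individual areas: |Parcel A| = 30, |Parcel B| = 35.
|Parcel A∩Parcel B|: x∈[2,6], y∈[2,7] → 4·5 = 20.
|Parcel A ∪ Parcel B| = 65 − 20 = 45.00.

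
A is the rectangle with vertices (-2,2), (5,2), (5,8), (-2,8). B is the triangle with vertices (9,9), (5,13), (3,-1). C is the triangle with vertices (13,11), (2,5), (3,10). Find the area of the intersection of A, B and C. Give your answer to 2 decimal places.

1.35

The intersection is the polygon with vertices (5,6.636), (4.014,6.099), (4.286,8), (5,8).
By the shoelace formula its area is 1.35.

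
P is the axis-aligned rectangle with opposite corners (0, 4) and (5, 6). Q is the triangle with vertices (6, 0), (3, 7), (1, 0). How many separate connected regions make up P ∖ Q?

P ∖ Q splits into 2 disjoint pieces (area 2.2857, area 4.8571).

2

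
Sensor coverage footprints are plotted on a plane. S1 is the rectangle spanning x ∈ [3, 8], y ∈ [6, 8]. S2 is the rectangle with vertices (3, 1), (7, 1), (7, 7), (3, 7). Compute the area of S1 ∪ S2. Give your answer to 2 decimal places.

By inclusion–exclusion:
Individual areas: |S1| = 10, |S2| = 24.
|S1∩S2|: x∈[3,7], y∈[6,7] → 4·1 = 4.
|S1 ∪ S2| = 34 − 4 = 30.00.

30.00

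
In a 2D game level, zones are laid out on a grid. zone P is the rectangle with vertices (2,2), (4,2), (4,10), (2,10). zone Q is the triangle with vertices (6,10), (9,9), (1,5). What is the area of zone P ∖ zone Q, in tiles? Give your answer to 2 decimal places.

|zone P| = 16, |zone P∩zone Q| = 2.
|zone P ∖ zone Q| = |zone P| − |zone P∩zone Q| = 16 − 2 = 14.00.

14.00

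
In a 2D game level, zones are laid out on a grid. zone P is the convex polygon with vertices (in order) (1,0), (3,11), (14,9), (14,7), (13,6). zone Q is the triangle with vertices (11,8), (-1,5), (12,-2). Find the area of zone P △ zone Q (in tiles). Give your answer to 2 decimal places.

|zone P| = 78.5, |zone Q| = 61.5, |zone P∩zone Q| = 33.9117.
|zone P △ zone Q| = |zone P| + |zone Q| − 2·|zone P∩zone Q| = 78.5 + 61.5 − 67.8235 = 72.18.

72.18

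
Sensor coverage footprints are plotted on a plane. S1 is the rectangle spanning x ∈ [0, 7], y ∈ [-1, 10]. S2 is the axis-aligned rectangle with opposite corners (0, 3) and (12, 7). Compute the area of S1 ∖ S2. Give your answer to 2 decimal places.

|S1∩S2|: x∈[0,7], y∈[3,7] → 7·4 = 28.
|S1| = 77.
|S1 ∖ S2| = |S1| − |S1∩S2| = 77 − 28 = 49.00.

49.00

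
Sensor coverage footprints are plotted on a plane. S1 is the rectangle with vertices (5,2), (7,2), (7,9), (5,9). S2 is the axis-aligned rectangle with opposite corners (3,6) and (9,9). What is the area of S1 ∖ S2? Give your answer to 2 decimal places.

|S1∩S2|: x∈[5,7], y∈[6,9] → 2·3 = 6.
|S1| = 14.
|S1 ∖ S2| = |S1| − |S1∩S2| = 14 − 6 = 8.00.

8.00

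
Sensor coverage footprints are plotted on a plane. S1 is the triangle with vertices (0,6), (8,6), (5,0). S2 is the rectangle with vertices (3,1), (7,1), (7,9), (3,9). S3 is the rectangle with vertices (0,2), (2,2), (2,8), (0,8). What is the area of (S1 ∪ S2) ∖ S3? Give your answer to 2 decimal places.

|S1 ∪ S2| = 39.0667.
|(S1 ∪ S2) ∩ S3| = 2.4.
|(S1 ∪ S2) ∖ S3| = 39.0667 − 2.4 = 36.67.

36.67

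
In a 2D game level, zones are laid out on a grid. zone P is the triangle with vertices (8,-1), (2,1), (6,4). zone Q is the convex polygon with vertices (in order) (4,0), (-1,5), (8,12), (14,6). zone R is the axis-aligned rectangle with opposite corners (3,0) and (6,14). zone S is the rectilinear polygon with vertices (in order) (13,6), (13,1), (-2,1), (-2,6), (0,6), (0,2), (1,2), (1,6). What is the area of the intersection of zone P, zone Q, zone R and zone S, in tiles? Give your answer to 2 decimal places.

The intersection is the polygon with vertices (3,1.75), (6,4), (6,1.2), (5.667,1), (3,1), (3,1).
By the shoelace formula its area is 5.59.

5.59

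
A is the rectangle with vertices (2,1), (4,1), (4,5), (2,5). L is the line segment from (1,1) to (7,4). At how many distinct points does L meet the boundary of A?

2

The segment meets the boundary at (4,2.5), (2,1.5).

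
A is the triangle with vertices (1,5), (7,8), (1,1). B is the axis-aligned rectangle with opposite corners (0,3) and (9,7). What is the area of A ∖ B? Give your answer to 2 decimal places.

2.29

|A| = 12, |A∩B| = 9.7143.
|A ∖ B| = |A| − |A∩B| = 12 − 9.7143 = 2.29.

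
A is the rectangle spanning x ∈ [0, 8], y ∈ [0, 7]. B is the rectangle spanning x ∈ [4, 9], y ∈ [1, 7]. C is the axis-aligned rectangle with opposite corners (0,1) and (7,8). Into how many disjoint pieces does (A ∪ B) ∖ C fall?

(A ∪ B) ∖ C is a single connected region.

1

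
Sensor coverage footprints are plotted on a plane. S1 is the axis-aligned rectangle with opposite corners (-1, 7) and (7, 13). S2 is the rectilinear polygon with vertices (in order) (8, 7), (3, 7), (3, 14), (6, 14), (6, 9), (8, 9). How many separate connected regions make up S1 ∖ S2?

S1 ∖ S2 splits into 2 disjoint pieces (area 4, area 24).

2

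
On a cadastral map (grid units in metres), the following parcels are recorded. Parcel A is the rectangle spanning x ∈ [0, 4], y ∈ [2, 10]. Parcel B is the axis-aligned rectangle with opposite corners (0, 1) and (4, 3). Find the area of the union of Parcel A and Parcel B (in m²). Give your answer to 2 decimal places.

36.00

By inclusion–exclusion:
Individual areas: |Parcel A| = 32, |Parcel B| = 8.
|Parcel A∩Parcel B|: x∈[0,4], y∈[2,3] → 4·1 = 4.
|Parcel A ∪ Parcel B| = 40 − 4 = 36.00.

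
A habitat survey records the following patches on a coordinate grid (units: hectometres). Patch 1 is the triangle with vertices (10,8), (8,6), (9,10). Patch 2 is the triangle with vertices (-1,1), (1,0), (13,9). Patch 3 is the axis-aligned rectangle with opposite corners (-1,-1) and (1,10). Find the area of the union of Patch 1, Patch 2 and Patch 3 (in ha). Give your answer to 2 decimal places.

By inclusion–exclusion:
Individual areas: |Patch 1| = 3, |Patch 2| = 15, |Patch 3| = 22.
|Patch 1∩Patch 2| = 0.0208.
|Patch 1∩Patch 3| = 0.
|Patch 2∩Patch 3| = 2.1429.
|Patch 1∩Patch 2∩Patch 3| = 0.
|Patch 1 ∪ Patch 2 ∪ Patch 3| = 40 − 2.1637 + 0 = 37.84.

37.84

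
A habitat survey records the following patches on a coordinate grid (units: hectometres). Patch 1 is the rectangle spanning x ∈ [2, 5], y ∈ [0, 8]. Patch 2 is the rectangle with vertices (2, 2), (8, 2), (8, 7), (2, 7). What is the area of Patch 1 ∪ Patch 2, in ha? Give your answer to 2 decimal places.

By inclusion–exclusion:
Individual areas: |Patch 1| = 24, |Patch 2| = 30.
|Patch 1∩Patch 2|: x∈[2,5], y∈[2,7] → 3·5 = 15.
|Patch 1 ∪ Patch 2| = 54 − 15 = 39.00.

39.00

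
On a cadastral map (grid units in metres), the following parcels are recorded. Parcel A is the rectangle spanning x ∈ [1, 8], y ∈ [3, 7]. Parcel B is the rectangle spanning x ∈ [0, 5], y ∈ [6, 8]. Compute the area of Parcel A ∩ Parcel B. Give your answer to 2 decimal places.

|Parcel A∩Parcel B|: x∈[1,5], y∈[6,7] → 4·1 = 4.

4.00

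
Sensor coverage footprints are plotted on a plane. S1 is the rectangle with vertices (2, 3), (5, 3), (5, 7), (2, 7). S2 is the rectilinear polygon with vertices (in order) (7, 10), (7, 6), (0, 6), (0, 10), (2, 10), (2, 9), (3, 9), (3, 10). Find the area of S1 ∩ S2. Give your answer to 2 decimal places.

3.00

The intersection is the polygon with vertices (2,7), (5,7), (5,6), (2,6).
By the shoelace formula its area is 3.00.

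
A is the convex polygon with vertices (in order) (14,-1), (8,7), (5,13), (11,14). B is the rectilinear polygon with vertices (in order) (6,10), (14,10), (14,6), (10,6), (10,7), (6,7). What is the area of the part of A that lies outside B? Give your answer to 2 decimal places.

35.45

|A| = 52.5, |A∩B| = 17.05.
|A ∖ B| = |A| − |A∩B| = 52.5 − 17.05 = 35.45.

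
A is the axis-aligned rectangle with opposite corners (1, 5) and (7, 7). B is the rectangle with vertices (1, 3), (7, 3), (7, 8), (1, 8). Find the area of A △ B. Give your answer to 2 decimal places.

18.00

|A∩B|: x∈[1,7], y∈[5,7] → 6·2 = 12.
|A △ B| = |A| + |B| − 2·|A∩B| = 12 + 30 − 24 = 18.00.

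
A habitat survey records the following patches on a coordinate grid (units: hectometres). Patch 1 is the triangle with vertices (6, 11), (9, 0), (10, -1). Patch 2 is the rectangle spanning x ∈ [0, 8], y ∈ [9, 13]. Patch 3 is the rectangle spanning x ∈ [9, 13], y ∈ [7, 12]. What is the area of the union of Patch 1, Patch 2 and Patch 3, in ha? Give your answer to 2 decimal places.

55.88

By inclusion–exclusion:
Individual areas: |Patch 1| = 4, |Patch 2| = 32, |Patch 3| = 20.
|Patch 1∩Patch 2| = 0.1212.
|Patch 1∩Patch 3| = 0.
|Patch 2∩Patch 3| = 0 (no overlap).
|Patch 1∩Patch 2∩Patch 3| = 0.
|Patch 1 ∪ Patch 2 ∪ Patch 3| = 56 − 0.1212 + 0 = 55.88.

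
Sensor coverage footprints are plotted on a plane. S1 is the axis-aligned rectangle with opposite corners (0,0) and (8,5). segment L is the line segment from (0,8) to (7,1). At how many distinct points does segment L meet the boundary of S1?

The segment meets the boundary at (3,5).

1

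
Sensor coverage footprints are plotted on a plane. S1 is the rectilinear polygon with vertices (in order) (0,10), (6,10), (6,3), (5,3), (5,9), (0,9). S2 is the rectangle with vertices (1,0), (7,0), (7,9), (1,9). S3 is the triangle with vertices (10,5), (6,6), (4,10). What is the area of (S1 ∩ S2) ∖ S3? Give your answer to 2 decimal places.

4.27

|S1 ∩ S2| = 6.
|(S1 ∩ S2) ∩ S3| = 1.7333.
|(S1 ∩ S2) ∖ S3| = 6 − 1.7333 = 4.27.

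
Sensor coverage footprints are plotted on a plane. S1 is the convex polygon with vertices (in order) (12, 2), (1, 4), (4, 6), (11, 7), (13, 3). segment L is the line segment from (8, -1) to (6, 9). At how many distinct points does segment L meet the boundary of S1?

2

The segment meets the boundary at (6.528,6.361), (7.226,2.868).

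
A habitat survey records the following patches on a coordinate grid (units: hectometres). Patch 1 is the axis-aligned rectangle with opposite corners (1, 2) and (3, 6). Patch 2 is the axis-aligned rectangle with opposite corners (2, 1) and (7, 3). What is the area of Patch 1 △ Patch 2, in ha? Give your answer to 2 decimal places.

|Patch 1∩Patch 2|: x∈[2,3], y∈[2,3] → 1·1 = 1.
|Patch 1 △ Patch 2| = |Patch 1| + |Patch 2| − 2·|Patch 1∩Patch 2| = 8 + 10 − 2 = 16.00.

16.00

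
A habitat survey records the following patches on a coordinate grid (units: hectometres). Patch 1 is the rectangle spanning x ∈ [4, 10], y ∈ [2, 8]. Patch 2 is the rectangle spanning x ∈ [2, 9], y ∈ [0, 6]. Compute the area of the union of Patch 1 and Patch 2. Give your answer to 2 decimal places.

By inclusion–exclusion:
Individual areas: |Patch 1| = 36, |Patch 2| = 42.
|Patch 1∩Patch 2|: x∈[4,9], y∈[2,6] → 5·4 = 20.
|Patch 1 ∪ Patch 2| = 78 − 20 = 58.00.

58.00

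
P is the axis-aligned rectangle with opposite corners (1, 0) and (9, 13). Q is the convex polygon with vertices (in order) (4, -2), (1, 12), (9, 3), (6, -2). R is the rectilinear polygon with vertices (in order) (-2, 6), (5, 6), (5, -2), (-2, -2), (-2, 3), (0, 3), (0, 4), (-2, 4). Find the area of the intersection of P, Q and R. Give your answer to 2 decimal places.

12.43

The intersection is the polygon with vertices (2.286,6), (5,6), (5,0), (3.571,0).
By the shoelace formula its area is 12.43.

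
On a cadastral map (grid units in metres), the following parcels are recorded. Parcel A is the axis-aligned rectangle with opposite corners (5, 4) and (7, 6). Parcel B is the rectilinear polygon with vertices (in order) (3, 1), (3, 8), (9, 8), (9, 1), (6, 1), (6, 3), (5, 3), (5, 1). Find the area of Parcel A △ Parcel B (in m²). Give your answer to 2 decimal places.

|Parcel A| = 4, |Parcel B| = 40, |Parcel A∩Parcel B| = 4.
|Parcel A △ Parcel B| = |Parcel A| + |Parcel B| − 2·|Parcel A∩Parcel B| = 4 + 40 − 8 = 36.00.

36.00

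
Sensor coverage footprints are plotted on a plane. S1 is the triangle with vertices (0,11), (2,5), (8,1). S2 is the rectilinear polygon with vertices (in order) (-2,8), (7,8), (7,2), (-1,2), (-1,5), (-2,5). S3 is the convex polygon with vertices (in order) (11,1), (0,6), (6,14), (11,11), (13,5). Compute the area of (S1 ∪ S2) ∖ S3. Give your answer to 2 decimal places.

|S1 ∪ S2| = 53.475.
|(S1 ∪ S2) ∩ S3| = 23.8977.
|(S1 ∪ S2) ∖ S3| = 53.475 − 23.8977 = 29.58.

29.58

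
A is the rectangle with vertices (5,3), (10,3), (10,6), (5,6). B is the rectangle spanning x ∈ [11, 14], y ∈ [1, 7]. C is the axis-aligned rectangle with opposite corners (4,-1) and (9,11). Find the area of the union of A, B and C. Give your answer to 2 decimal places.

By inclusion–exclusion:
Individual areas: |A| = 15, |B| = 18, |C| = 60.
|A∩B| = 0 (no overlap).
|A∩C|: x∈[5,9], y∈[3,6] → 4·3 = 12.
|B∩C| = 0 (no overlap).
|A∩B∩C| = 0.
|A ∪ B ∪ C| = 93 − 12 + 0 = 81.00.

81.00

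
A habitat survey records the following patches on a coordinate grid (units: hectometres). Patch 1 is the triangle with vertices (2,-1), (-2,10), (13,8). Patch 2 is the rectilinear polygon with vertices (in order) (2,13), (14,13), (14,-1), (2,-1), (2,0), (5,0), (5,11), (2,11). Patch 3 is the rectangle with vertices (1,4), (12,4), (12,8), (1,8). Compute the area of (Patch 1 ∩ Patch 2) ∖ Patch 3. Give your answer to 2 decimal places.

9.25

|Patch 1 ∩ Patch 2| = 31.0596.
|(Patch 1 ∩ Patch 2) ∩ Patch 3| = 21.8131.
|(Patch 1 ∩ Patch 2) ∖ Patch 3| = 31.0596 − 21.8131 = 9.25.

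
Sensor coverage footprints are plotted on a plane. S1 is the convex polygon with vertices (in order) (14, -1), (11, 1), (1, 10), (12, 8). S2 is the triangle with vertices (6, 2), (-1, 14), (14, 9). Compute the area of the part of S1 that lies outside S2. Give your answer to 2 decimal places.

|S1| = 51, |S1∩S2| = 29.0077.
|S1 ∖ S2| = |S1| − |S1∩S2| = 51 − 29.0077 = 21.99.

21.99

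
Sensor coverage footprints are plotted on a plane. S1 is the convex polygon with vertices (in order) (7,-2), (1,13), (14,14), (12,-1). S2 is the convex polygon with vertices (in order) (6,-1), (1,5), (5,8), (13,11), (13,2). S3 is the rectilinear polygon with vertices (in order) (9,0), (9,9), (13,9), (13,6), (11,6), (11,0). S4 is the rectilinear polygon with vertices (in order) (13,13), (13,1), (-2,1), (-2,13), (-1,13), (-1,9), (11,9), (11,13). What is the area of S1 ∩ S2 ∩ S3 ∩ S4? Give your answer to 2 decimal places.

21.96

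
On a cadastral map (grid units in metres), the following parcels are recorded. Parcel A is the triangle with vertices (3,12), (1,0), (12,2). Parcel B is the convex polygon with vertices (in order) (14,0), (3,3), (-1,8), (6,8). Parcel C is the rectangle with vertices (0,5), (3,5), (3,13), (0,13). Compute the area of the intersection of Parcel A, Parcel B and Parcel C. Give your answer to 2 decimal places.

The intersection is the polygon with vertices (3,8), (3,5), (1.833,5), (2.333,8).
By the shoelace formula its area is 2.75.

2.75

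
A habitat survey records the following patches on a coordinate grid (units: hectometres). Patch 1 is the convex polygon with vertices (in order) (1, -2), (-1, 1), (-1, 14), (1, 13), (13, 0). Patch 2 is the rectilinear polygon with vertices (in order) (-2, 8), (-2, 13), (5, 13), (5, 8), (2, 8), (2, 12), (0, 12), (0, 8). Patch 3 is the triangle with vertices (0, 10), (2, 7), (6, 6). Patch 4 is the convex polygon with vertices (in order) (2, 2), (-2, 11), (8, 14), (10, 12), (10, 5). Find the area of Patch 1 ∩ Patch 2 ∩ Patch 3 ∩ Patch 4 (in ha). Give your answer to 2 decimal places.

0.33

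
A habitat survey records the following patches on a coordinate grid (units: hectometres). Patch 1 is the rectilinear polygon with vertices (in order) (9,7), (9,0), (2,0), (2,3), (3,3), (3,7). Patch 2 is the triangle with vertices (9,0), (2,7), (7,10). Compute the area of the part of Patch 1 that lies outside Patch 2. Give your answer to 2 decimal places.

|Patch 1| = 45, |Patch 1∩Patch 2| = 19.1.
|Patch 1 ∖ Patch 2| = |Patch 1| − |Patch 1∩Patch 2| = 45 − 19.1 = 25.90.

25.90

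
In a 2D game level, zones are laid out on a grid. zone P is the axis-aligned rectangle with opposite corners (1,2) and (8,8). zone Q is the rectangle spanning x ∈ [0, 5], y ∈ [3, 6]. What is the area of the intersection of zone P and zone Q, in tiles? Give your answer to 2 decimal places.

|zone P∩zone Q|: x∈[1,5], y∈[3,6] → 4·3 = 12.

12.00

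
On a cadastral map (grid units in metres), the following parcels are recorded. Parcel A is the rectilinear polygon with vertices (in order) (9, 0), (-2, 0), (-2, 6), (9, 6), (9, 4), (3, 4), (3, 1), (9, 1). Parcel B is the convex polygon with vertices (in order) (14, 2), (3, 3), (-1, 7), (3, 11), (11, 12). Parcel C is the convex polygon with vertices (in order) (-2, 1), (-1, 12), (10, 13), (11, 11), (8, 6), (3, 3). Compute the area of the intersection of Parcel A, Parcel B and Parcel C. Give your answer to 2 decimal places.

The intersection is the polygon with vertices (3,4), (3,3), (0,6), (8,6), (4.667,4).
By the shoelace formula its area is 11.17.

11.17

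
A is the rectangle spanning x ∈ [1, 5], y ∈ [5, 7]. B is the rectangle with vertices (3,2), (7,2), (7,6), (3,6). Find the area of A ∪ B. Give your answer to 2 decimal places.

By inclusion–exclusion:
Individual areas: |A| = 8, |B| = 16.
|A∩B|: x∈[3,5], y∈[5,6] → 2·1 = 2.
|A ∪ B| = 24 − 2 = 22.00.

22.00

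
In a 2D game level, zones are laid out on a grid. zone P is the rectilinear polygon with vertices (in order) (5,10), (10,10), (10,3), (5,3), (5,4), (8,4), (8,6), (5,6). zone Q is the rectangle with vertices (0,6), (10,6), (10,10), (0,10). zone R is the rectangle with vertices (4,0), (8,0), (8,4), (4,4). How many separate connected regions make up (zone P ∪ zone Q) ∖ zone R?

(zone P ∪ zone Q) ∖ zone R is a single connected region.

1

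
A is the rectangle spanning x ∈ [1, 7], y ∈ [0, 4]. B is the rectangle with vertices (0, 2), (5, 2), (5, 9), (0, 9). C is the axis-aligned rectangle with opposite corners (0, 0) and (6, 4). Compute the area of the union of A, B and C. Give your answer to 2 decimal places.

By inclusion–exclusion:
Individual areas: |A| = 24, |B| = 35, |C| = 24.
|A∩B|: x∈[1,5], y∈[2,4] → 4·2 = 8.
|A∩C|: x∈[1,6], y∈[0,4] → 5·4 = 20.
|B∩C|: x∈[0,5], y∈[2,4] → 5·2 = 10.
|A∩B∩C| = 8.
|A ∪ B ∪ C| = 83 − 38 + 8 = 53.00.

53.00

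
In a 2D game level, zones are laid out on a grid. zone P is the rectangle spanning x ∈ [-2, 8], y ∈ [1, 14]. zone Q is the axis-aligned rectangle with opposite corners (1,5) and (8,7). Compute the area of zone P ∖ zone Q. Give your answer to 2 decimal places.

116.00

|zone P∩zone Q|: x∈[1,8], y∈[5,7] → 7·2 = 14.
|zone P| = 130.
|zone P ∖ zone Q| = |zone P| − |zone P∩zone Q| = 130 − 14 = 116.00.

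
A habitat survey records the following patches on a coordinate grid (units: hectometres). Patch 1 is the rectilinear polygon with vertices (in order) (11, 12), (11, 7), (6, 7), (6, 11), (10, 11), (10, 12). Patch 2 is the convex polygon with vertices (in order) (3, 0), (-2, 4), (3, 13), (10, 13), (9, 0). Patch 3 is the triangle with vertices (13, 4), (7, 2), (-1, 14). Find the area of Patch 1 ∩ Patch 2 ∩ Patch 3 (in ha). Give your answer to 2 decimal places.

2.80

The intersection is the polygon with vertices (6,9), (8.8,7), (6,7).
By the shoelace formula its area is 2.80.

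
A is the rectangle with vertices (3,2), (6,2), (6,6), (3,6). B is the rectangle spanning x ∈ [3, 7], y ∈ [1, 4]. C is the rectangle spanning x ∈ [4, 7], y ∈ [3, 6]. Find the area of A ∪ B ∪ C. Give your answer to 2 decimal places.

By inclusion–exclusion:
Individual areas: |A| = 12, |B| = 12, |C| = 9.
|A∩B|: x∈[3,6], y∈[2,4] → 3·2 = 6.
|A∩C|: x∈[4,6], y∈[3,6] → 2·3 = 6.
|B∩C|: x∈[4,7], y∈[3,4] → 3·1 = 3.
|A∩B∩C| = 2.
|A ∪ B ∪ C| = 33 − 15 + 2 = 20.00.

20.00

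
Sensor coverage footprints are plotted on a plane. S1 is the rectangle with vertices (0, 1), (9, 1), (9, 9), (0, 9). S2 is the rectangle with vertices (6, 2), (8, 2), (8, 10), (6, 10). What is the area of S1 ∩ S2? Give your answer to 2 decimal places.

14.00

|S1∩S2|: x∈[6,8], y∈[2,9] → 2·7 = 14.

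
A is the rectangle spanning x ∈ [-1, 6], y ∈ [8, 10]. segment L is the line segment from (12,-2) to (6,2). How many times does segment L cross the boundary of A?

0

The segment lies entirely outside A and never meets its boundary.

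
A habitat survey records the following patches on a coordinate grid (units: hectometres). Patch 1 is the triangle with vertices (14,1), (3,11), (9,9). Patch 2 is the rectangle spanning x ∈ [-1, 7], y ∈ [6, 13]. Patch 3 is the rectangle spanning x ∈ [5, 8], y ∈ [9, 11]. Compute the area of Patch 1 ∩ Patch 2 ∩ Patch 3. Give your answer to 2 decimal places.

The intersection is the polygon with vertices (7,9.667), (7,9), (5.2,9), (5,9.182), (5,10.333).
By the shoelace formula its area is 1.98.

1.98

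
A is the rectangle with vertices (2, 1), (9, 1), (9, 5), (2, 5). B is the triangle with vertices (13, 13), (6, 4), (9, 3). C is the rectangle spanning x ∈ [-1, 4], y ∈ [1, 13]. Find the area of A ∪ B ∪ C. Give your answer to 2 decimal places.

92.89

By inclusion–exclusion:
Individual areas: |A| = 28, |B| = 17, |C| = 60.
|A∩B| = 4.1111.
|A∩C|: x∈[2,4], y∈[1,5] → 2·4 = 8.
|B∩C| = 0.
|A∩B∩C| = 0.
|A ∪ B ∪ C| = 105 − 12.1111 + 0 = 92.89.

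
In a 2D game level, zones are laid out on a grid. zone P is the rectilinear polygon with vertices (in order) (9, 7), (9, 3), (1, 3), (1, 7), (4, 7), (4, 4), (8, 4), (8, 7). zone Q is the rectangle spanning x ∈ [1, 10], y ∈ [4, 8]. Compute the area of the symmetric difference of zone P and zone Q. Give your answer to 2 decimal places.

32.00

|zone P| = 20, |zone Q| = 36, |zone P∩zone Q| = 12.
|zone P △ zone Q| = |zone P| + |zone Q| − 2·|zone P∩zone Q| = 20 + 36 − 24 = 32.00.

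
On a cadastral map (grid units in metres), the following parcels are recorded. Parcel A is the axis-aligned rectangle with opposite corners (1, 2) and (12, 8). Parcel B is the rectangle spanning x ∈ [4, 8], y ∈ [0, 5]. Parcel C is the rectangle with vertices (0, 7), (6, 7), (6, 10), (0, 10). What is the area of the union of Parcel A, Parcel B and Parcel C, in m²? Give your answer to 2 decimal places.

By inclusion–exclusion:
Individual areas: |Parcel A| = 66, |Parcel B| = 20, |Parcel C| = 18.
|Parcel A∩Parcel B|: x∈[4,8], y∈[2,5] → 4·3 = 12.
|Parcel A∩Parcel C|: x∈[1,6], y∈[7,8] → 5·1 = 5.
|Parcel B∩Parcel C| = 0 (no overlap).
|Parcel A∩Parcel B∩Parcel C| = 0.
|Parcel A ∪ Parcel B ∪ Parcel C| = 104 − 17 + 0 = 87.00.

87.00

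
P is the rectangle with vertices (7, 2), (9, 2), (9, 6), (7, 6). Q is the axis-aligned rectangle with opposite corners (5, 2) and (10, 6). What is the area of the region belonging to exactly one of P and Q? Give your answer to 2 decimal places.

|P∩Q|: x∈[7,9], y∈[2,6] → 2·4 = 8.
|P △ Q| = |P| + |Q| − 2·|P∩Q| = 8 + 20 − 16 = 12.00.

12.00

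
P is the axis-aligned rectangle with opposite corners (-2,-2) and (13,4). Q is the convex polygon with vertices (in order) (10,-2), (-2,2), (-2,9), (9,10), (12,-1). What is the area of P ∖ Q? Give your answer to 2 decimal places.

34.41

|P| = 90, |P∩Q| = 55.5909.
|P ∖ Q| = |P| − |P∩Q| = 90 − 55.5909 = 34.41.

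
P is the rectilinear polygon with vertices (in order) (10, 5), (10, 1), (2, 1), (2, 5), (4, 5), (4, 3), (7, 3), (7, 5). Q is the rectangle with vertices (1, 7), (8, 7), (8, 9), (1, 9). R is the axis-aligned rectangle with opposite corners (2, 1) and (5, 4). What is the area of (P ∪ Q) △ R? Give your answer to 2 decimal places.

|P ∪ Q| = 40.
|(P ∪ Q) ∩ R| = 8.
|(P ∪ Q) △ R| = 40 + 9 − 16 = 33.00.

33.00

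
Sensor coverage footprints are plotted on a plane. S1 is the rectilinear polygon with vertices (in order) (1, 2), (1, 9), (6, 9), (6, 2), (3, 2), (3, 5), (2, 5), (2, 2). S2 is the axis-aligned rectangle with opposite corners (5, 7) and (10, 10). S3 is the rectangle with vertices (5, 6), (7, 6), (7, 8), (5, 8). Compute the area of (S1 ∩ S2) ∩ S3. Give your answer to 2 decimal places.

The region (S1 ∩ S2) ∩ S3 is the polygon with vertices (6,7), (5,7), (5,8), (6,8).
By the shoelace formula its area is 1.00.

1.00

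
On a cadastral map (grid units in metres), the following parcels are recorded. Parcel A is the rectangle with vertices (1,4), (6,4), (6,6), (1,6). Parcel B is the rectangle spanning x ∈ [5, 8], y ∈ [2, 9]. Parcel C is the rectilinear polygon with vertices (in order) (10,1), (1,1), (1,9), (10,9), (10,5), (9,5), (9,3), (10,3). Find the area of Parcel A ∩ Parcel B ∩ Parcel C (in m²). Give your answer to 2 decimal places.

The intersection is the polygon with vertices (6,4), (5,4), (5,6), (6,6).
By the shoelace formula its area is 2.00.

2.00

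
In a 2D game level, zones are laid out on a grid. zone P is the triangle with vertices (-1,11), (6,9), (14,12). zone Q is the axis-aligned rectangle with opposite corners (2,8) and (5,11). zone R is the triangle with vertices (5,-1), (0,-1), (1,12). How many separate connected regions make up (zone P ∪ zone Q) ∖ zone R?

(zone P ∪ zone Q) ∖ zone R splits into 2 disjoint pieces (area 0.6409, area 22.5483).

2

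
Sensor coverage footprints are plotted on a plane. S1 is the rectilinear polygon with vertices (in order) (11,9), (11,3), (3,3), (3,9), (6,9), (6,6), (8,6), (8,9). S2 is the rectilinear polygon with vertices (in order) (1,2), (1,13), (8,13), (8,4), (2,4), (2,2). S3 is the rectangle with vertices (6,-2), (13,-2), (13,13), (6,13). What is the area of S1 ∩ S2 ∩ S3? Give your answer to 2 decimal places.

4.00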